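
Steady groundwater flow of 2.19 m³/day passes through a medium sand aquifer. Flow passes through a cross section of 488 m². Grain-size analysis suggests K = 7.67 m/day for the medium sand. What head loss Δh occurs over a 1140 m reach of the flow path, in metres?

0.667

From Q = K·A·i, i = Q / (K·A) = 2.19 / (7.670 × 488.0) = 0.0005851.
Head loss Δh = i · L = 0.0005851 × 1140 = 0.6670 m.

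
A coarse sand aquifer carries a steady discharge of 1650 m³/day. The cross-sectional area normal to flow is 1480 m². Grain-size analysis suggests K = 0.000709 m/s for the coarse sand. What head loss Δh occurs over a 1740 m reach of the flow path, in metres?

Convert K: 0.000709 m/s × 86400 = 61.26 m/day.
From Q = K·A·i, i = Q / (K·A) = 1650 / (61.26 × 1480) = 0.01820.
Head loss Δh = i · L = 0.01820 × 1740 = 31.67 m.

31.7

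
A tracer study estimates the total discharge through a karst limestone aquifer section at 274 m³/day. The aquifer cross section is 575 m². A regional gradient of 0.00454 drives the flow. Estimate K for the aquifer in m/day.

105

Hydraulic gradient i = 0.00454.
From Q = K·A·i, K = Q / (A·i) = 274 / (575.0 × 0.004540) = 105.0 m/day.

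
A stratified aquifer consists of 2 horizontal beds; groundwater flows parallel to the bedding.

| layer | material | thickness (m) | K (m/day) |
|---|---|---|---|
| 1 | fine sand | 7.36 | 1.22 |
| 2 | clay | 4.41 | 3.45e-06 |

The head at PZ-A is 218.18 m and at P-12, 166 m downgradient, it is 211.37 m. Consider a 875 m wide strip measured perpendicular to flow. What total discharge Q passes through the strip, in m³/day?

322

Flow is parallel to layering, so each bed carries its own Darcy discharge and the transmissivities add.
Σ(K_i·b_i) = 1.22×7.36 + 3.45e-06×4.41 = 8.979 m²/day.
Hydraulic gradient i = (218.18 − 211.37) / 166 = 6.81 / 166 = 0.04102.
Q = Σ(K_i·b_i) · W · i = 8.979 × 875 × 0.04102 = 322.3 m³/day.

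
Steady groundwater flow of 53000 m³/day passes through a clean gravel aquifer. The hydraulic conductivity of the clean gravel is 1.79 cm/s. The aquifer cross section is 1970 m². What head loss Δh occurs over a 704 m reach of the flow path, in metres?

12.2

Convert K: 1.79 cm/s × 864 = 1547 m/day.
From Q = K·A·i, i = Q / (K·A) = 53000 / (1547 × 1970) = 0.01740.
Head loss Δh = i · L = 0.01740 × 704 = 12.25 m.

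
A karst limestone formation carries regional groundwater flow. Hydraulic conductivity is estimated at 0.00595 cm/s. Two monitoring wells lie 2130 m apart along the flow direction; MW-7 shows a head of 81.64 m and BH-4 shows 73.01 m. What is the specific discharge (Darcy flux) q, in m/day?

Convert K: 0.00595 cm/s × 864 = 5.141 m/day.
Hydraulic gradient i = (81.64 − 73.01) / 2130 = 8.63 / 2130 = 0.004052.
Specific discharge q = K · i = 5.141 × 0.004052 = 0.02083 m/day.

0.0208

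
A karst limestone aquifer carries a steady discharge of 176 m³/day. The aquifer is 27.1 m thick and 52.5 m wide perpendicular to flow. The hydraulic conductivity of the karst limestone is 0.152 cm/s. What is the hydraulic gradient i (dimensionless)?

Convert K: 0.152 cm/s × 864 = 131.3 m/day.
Cross-sectional area A = 52.5 × 27.1 = 1423 m².
From Q = K·A·i, i = Q / (K·A) = 176 / (131.3 × 1423) = 0.0009419.

0.000942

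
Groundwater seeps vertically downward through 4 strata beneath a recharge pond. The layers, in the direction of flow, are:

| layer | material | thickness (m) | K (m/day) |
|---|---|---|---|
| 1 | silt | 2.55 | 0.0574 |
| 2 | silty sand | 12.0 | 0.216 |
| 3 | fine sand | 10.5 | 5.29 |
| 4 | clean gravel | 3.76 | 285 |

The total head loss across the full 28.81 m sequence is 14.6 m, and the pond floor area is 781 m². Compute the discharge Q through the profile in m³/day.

112

Flow is perpendicular to layering, so the layers act in series and the equivalent K is the thickness-weighted harmonic mean.
Total thickness L = 2.55 + 12.0 + 10.5 + 3.76 = 28.81 m.
Σ(b_i/K_i) = 2.55/0.0574 + 12.0/0.216 + 10.5/5.29 + 3.76/285 = 102.0 d.
K_eq = L / Σ(b_i/K_i) = 28.81 / 102.0 = 0.2825 m/day.
Q = K_eq · A · (Δh/L) = 0.2825 × 781 × (14.6/28.81) = 111.8 m³/day.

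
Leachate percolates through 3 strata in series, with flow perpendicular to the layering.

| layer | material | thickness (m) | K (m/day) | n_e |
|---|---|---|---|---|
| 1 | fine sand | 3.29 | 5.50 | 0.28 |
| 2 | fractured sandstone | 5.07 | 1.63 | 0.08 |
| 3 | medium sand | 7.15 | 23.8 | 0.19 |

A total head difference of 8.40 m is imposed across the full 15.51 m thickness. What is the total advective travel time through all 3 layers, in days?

1.28

With flow normal to the layers, continuity requires the same specific discharge q through every layer.
Σ(b_i/K_i) = 3.29/5.50 + 5.07/1.63 + 7.15/23.8 = 4.009 d.
q = Δh / Σ(b_i/K_i) = 8.40 / 4.009 = 2.095 m/day.
In each layer the seepage velocity is v_i = q/n_i, so the layer transit time is t_i = b_i·n_i / q:
  layer 1 (fine sand): t_1 = 3.29 × 0.28 / 2.095 = 0.4397 d
  layer 2 (fractured sandstone): t_2 = 5.07 × 0.08 / 2.095 = 0.1936 d
  layer 3 (medium sand): t_3 = 7.15 × 0.19 / 2.095 = 0.6484 d
Total t = Σ t_i = 1.282 days.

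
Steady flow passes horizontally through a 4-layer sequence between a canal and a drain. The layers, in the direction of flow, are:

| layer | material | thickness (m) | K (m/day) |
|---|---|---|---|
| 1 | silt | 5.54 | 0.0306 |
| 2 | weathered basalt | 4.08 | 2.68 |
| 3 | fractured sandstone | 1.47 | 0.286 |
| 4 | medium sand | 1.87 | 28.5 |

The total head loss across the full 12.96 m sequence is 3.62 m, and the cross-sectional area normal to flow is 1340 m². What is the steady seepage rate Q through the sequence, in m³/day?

Flow is perpendicular to layering, so the layers act in series and the equivalent K is the thickness-weighted harmonic mean.
Total thickness L = 5.54 + 4.08 + 1.47 + 1.87 = 12.96 m.
Σ(b_i/K_i) = 5.54/0.0306 + 4.08/2.68 + 1.47/0.286 + 1.87/28.5 = 187.8 d.
K_eq = L / Σ(b_i/K_i) = 12.96 / 187.8 = 0.06902 m/day.
Q = K_eq · A · (Δh/L) = 0.06902 × 1340 × (3.62/12.96) = 25.83 m³/day.

25.8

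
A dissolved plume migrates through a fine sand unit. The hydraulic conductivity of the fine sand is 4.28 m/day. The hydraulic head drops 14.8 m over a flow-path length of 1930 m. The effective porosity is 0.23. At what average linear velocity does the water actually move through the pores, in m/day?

0.143

Hydraulic gradient i = Δh / L = 14.8 / 1930 = 0.007668.
Darcy flux q = K · i = 4.280 × 0.007668 = 0.03282 m/day.
Seepage velocity v = q / n_e = 0.03282 / 0.23 = 0.1427 m/day.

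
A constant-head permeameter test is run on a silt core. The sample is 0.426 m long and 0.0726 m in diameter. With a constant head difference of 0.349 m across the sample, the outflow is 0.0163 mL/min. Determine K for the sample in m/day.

0.00692

Cross-sectional area A = π·(d/2)² = π × (0.0726/2)² = 0.004140 m².
Convert discharge: 0.0163 mL/min = 2.717e-10 m³/s.
Darcy's law rearranged: K = Q·L / (A·Δh) = 2.717e-10 × 0.426 / (0.004140 × 0.349) = 8.010e-08 m/s = 0.006921 m/day.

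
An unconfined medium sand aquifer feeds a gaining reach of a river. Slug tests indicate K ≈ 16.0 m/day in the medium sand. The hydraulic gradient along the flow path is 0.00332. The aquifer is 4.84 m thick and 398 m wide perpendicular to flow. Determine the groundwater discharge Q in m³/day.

102

Cross-sectional area A = 398 × 4.84 = 1926 m².
Hydraulic gradient i = 0.00332.
Darcy's law: Q = K · A · i = 16.00 × 1926 × 0.003320 = 102.3 m³/day.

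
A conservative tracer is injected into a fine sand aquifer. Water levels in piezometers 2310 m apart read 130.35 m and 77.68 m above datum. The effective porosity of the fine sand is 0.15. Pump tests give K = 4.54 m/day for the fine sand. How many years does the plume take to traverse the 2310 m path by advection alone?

9.16

Hydraulic gradient i = (130.35 − 77.68) / 2310 = 52.67 / 2310 = 0.02280.
Darcy flux q = K · i = 4.540 × 0.02280 = 0.1035 m/day.
Seepage velocity v = q / n_e = 0.1035 / 0.15 = 0.6901 m/day.
Travel time t = L / v = 2310 / 0.6901 = 3347 days = 9.164 years.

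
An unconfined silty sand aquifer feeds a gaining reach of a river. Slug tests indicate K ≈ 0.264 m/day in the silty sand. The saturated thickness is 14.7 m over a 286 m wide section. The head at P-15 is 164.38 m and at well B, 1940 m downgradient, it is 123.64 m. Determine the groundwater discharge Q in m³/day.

Cross-sectional area A = 286 × 14.7 = 4204 m².
Hydraulic gradient i = (164.38 − 123.64) / 1940 = 40.74 / 1940 = 0.02100.
Darcy's law: Q = K · A · i = 0.2640 × 4204 × 0.02100 = 23.31 m³/day.

23.3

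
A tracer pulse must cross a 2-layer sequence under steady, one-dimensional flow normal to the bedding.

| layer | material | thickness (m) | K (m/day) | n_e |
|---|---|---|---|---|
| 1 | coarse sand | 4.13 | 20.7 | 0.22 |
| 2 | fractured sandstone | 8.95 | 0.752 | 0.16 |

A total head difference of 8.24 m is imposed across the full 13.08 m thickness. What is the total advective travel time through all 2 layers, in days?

3.44

With flow normal to the layers, continuity requires the same specific discharge q through every layer.
Σ(b_i/K_i) = 4.13/20.7 + 8.95/0.752 = 12.10 d.
q = Δh / Σ(b_i/K_i) = 8.24 / 12.10 = 0.6809 m/day.
In each layer the seepage velocity is v_i = q/n_i, so the layer transit time is t_i = b_i·n_i / q:
  layer 1 (coarse sand): t_1 = 4.13 × 0.22 / 0.6809 = 1.334 d
  layer 2 (fractured sandstone): t_2 = 8.95 × 0.16 / 0.6809 = 2.103 d
Total t = Σ t_i = 3.437 days.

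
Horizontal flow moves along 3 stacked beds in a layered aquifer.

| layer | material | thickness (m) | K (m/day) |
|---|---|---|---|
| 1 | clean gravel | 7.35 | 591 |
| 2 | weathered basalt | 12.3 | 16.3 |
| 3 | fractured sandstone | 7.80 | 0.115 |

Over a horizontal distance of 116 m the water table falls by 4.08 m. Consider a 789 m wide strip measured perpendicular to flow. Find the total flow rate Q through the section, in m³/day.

Flow is parallel to layering, so each bed carries its own Darcy discharge and the transmissivities add.
Σ(K_i·b_i) = 591×7.35 + 16.3×12.3 + 0.115×7.80 = 4545 m²/day.
Hydraulic gradient i = Δh / L = 4.08 / 116 = 0.03517.
Q = Σ(K_i·b_i) · W · i = 4545 × 789 × 0.03517 = 1.261e+05 m³/day.

126000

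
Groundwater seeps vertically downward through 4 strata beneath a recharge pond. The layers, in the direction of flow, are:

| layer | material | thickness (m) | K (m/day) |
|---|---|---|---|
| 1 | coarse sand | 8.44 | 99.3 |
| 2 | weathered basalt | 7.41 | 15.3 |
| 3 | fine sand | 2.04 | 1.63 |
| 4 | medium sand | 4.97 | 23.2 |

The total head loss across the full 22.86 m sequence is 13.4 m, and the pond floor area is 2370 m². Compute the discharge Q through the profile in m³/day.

Flow is perpendicular to layering, so the layers act in series and the equivalent K is the thickness-weighted harmonic mean.
Total thickness L = 8.44 + 7.41 + 2.04 + 4.97 = 22.86 m.
Σ(b_i/K_i) = 8.44/99.3 + 7.41/15.3 + 2.04/1.63 + 4.97/23.2 = 2.035 d.
K_eq = L / Σ(b_i/K_i) = 22.86 / 2.035 = 11.23 m/day.
Q = K_eq · A · (Δh/L) = 11.23 × 2370 × (13.4/22.86) = 15605 m³/day.

15600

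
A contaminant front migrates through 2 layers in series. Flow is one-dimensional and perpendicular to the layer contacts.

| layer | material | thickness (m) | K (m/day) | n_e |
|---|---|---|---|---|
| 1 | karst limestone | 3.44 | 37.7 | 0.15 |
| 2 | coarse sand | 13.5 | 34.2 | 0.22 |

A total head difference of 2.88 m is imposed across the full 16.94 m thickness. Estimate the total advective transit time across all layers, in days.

With flow normal to the layers, continuity requires the same specific discharge q through every layer.
Σ(b_i/K_i) = 3.44/37.7 + 13.5/34.2 = 0.4860 d.
q = Δh / Σ(b_i/K_i) = 2.88 / 0.4860 = 5.926 m/day.
In each layer the seepage velocity is v_i = q/n_i, so the layer transit time is t_i = b_i·n_i / q:
  layer 1 (karst limestone): t_1 = 3.44 × 0.15 / 5.926 = 0.08707 d
  layer 2 (coarse sand): t_2 = 13.5 × 0.22 / 5.926 = 0.5012 d
Total t = Σ t_i = 0.5882 days.

0.588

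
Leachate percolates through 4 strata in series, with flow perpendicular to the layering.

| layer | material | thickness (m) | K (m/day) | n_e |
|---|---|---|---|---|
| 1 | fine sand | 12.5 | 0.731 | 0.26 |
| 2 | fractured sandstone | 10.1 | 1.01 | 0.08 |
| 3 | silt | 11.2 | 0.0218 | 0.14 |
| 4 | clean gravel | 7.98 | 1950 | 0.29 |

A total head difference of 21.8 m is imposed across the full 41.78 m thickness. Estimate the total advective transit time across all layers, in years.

With flow normal to the layers, continuity requires the same specific discharge q through every layer.
Σ(b_i/K_i) = 12.5/0.731 + 10.1/1.01 + 11.2/0.0218 + 7.98/1950 = 540.9 d.
q = Δh / Σ(b_i/K_i) = 21.8 / 540.9 = 0.04031 m/day.
In each layer the seepage velocity is v_i = q/n_i, so the layer transit time is t_i = b_i·n_i / q:
  layer 1 (fine sand): t_1 = 12.5 × 0.26 / 0.04031 = 80.63 d
  layer 2 (fractured sandstone): t_2 = 10.1 × 0.08 / 0.04031 = 20.05 d
  layer 3 (silt): t_3 = 11.2 × 0.14 / 0.04031 = 38.90 d
  layer 4 (clean gravel): t_4 = 7.98 × 0.29 / 0.04031 = 57.42 d
Total t = Σ t_i = 197.0 days = 0.5394 years.

0.539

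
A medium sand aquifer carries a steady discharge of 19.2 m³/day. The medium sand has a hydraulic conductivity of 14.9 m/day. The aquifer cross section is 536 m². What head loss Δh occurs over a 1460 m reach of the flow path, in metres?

3.51

From Q = K·A·i, i = Q / (K·A) = 19.2 / (14.90 × 536.0) = 0.002404.
Head loss Δh = i · L = 0.002404 × 1460 = 3.510 m.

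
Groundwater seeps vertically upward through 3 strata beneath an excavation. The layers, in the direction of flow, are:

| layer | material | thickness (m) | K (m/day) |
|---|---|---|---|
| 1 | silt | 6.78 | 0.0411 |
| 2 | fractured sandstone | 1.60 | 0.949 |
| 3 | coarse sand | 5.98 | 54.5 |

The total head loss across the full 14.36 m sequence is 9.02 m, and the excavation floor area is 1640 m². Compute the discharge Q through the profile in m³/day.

Flow is perpendicular to layering, so the layers act in series and the equivalent K is the thickness-weighted harmonic mean.
Total thickness L = 6.78 + 1.60 + 5.98 = 14.36 m.
Σ(b_i/K_i) = 6.78/0.0411 + 1.60/0.949 + 5.98/54.5 = 166.8 d.
K_eq = L / Σ(b_i/K_i) = 14.36 / 166.8 = 0.08611 m/day.
Q = K_eq · A · (Δh/L) = 0.08611 × 1640 × (9.02/14.36) = 88.71 m³/day.

88.7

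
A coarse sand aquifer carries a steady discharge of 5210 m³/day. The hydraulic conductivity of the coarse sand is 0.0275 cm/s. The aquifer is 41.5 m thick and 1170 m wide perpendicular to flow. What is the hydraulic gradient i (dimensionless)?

Convert K: 0.0275 cm/s × 864 = 23.76 m/day.
Cross-sectional area A = 1170 × 41.5 = 48555 m².
From Q = K·A·i, i = Q / (K·A) = 5210 / (23.76 × 48555) = 0.004516.

0.00452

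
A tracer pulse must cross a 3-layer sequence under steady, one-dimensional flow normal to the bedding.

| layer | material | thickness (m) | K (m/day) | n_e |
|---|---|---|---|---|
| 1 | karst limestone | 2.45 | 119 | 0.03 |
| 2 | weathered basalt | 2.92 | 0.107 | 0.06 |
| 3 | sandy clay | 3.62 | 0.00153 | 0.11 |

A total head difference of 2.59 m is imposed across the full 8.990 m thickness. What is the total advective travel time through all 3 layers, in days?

With flow normal to the layers, continuity requires the same specific discharge q through every layer.
Σ(b_i/K_i) = 2.45/119 + 2.92/0.107 + 3.62/0.00153 = 2393 d.
q = Δh / Σ(b_i/K_i) = 2.59 / 2393 = 0.001082 m/day.
In each layer the seepage velocity is v_i = q/n_i, so the layer transit time is t_i = b_i·n_i / q:
  layer 1 (karst limestone): t_1 = 2.45 × 0.03 / 0.001082 = 67.92 d
  layer 2 (weathered basalt): t_2 = 2.92 × 0.06 / 0.001082 = 161.9 d
  layer 3 (sandy clay): t_3 = 3.62 × 0.11 / 0.001082 = 368.0 d
Total t = Σ t_i = 597.8 days.

598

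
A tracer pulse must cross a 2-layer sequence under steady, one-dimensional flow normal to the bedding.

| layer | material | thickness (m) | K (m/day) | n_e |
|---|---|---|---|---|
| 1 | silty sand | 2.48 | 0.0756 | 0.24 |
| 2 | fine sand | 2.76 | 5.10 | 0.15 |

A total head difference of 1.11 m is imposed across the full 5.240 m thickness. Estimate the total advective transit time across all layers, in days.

30.3

With flow normal to the layers, continuity requires the same specific discharge q through every layer.
Σ(b_i/K_i) = 2.48/0.0756 + 2.76/5.10 = 33.35 d.
q = Δh / Σ(b_i/K_i) = 1.11 / 33.35 = 0.03329 m/day.
In each layer the seepage velocity is v_i = q/n_i, so the layer transit time is t_i = b_i·n_i / q:
  layer 1 (silty sand): t_1 = 2.48 × 0.24 / 0.03329 = 17.88 d
  layer 2 (fine sand): t_2 = 2.76 × 0.15 / 0.03329 = 12.44 d
Total t = Σ t_i = 30.32 days.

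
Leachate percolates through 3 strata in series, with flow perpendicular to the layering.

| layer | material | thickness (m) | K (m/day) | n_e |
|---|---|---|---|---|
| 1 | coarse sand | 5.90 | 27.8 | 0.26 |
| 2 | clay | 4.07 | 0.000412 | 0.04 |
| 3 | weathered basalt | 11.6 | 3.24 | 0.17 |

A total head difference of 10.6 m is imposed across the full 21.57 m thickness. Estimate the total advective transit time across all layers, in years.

9.36

With flow normal to the layers, continuity requires the same specific discharge q through every layer.
Σ(b_i/K_i) = 5.90/27.8 + 4.07/0.000412 + 11.6/3.24 = 9882 d.
q = Δh / Σ(b_i/K_i) = 10.6 / 9882 = 0.001073 m/day.
In each layer the seepage velocity is v_i = q/n_i, so the layer transit time is t_i = b_i·n_i / q:
  layer 1 (coarse sand): t_1 = 5.90 × 0.26 / 0.001073 = 1430 d
  layer 2 (clay): t_2 = 4.07 × 0.04 / 0.001073 = 151.8 d
  layer 3 (weathered basalt): t_3 = 11.6 × 0.17 / 0.001073 = 1839 d
Total t = Σ t_i = 3420 days = 9.365 years.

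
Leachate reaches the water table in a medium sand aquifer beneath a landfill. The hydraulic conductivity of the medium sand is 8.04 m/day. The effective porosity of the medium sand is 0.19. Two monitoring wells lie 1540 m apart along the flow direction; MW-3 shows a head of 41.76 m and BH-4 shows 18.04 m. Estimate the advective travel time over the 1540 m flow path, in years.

Hydraulic gradient i = (41.76 − 18.04) / 1540 = 23.72 / 1540 = 0.01540.
Darcy flux q = K · i = 8.040 × 0.01540 = 0.1238 m/day.
Seepage velocity v = q / n_e = 0.1238 / 0.19 = 0.6518 m/day.
Travel time t = L / v = 1540 / 0.6518 = 2363 days = 6.469 years.

6.47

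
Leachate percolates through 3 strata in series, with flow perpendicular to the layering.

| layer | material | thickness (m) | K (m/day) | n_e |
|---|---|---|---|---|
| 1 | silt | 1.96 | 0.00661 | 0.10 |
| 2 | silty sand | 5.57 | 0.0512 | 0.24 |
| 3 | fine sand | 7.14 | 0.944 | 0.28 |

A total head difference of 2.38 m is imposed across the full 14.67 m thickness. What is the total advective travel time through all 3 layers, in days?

With flow normal to the layers, continuity requires the same specific discharge q through every layer.
Σ(b_i/K_i) = 1.96/0.00661 + 5.57/0.0512 + 7.14/0.944 = 412.9 d.
q = Δh / Σ(b_i/K_i) = 2.38 / 412.9 = 0.005764 m/day.
In each layer the seepage velocity is v_i = q/n_i, so the layer transit time is t_i = b_i·n_i / q:
  layer 1 (silt): t_1 = 1.96 × 0.10 / 0.005764 = 34.00 d
  layer 2 (silty sand): t_2 = 5.57 × 0.24 / 0.005764 = 231.9 d
  layer 3 (fine sand): t_3 = 7.14 × 0.28 / 0.005764 = 346.8 d
Total t = Σ t_i = 612.7 days.

613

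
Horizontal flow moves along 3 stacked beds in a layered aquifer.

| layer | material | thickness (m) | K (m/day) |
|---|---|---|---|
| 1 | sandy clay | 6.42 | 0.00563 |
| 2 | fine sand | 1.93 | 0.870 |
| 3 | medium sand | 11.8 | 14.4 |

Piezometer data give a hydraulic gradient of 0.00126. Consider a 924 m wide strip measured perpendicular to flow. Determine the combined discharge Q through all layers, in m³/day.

Flow is parallel to layering, so each bed carries its own Darcy discharge and the transmissivities add.
Σ(K_i·b_i) = 0.00563×6.42 + 0.870×1.93 + 14.4×11.8 = 171.6 m²/day.
Hydraulic gradient i = 0.00126.
Q = Σ(K_i·b_i) · W · i = 171.6 × 924 × 0.001260 = 199.8 m³/day.

200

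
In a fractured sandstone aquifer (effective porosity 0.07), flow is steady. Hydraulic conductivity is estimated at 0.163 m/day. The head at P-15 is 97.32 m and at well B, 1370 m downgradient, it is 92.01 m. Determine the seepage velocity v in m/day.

Hydraulic gradient i = (97.32 − 92.01) / 1370 = 5.31 / 1370 = 0.003876.
Darcy flux q = K · i = 0.1630 × 0.003876 = 0.0006318 m/day.
Seepage velocity v = q / n_e = 0.0006318 / 0.07 = 0.009025 m/day.

0.00903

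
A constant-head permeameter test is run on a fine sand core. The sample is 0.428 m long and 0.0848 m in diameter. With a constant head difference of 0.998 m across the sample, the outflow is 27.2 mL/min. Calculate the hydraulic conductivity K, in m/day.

2.97

Cross-sectional area A = π·(d/2)² = π × (0.0848/2)² = 0.005648 m².
Convert discharge: 27.2 mL/min = 4.533e-07 m³/s.
Darcy's law rearranged: K = Q·L / (A·Δh) = 4.533e-07 × 0.428 / (0.005648 × 0.998) = 3.442e-05 m/s = 2.974 m/day.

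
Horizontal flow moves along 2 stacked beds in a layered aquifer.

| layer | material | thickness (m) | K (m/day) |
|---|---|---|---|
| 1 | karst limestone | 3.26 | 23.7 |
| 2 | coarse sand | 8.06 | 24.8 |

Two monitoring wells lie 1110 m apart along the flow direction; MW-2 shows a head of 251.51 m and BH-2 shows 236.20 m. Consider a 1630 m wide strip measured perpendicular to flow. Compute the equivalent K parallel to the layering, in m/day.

Flow is parallel to layering, so each bed carries its own Darcy discharge and the transmissivities add.
Σ(K_i·b_i) = 23.7×3.26 + 24.8×8.06 = 277.1 m²/day.
Total thickness b = 11.32 m, so K_eq = Σ(K_i·b_i)/b = 24.48 m/day.

24.5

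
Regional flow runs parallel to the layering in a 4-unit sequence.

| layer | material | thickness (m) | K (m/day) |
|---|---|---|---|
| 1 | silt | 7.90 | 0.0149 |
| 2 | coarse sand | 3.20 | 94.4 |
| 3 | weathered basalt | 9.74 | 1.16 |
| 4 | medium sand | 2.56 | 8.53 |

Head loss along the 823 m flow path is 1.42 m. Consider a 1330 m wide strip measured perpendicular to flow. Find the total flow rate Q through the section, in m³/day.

Flow is parallel to layering, so each bed carries its own Darcy discharge and the transmissivities add.
Σ(K_i·b_i) = 0.0149×7.90 + 94.4×3.20 + 1.16×9.74 + 8.53×2.56 = 335.3 m²/day.
Hydraulic gradient i = Δh / L = 1.42 / 823 = 0.001725.
Q = Σ(K_i·b_i) · W · i = 335.3 × 1330 × 0.001725 = 769.5 m³/day.

770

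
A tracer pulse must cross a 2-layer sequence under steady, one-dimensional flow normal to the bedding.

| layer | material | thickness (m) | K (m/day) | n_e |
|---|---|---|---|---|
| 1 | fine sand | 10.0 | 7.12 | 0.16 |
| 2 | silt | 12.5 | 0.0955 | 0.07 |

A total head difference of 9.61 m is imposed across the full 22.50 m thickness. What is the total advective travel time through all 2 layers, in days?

With flow normal to the layers, continuity requires the same specific discharge q through every layer.
Σ(b_i/K_i) = 10.0/7.12 + 12.5/0.0955 = 132.3 d.
q = Δh / Σ(b_i/K_i) = 9.61 / 132.3 = 0.07264 m/day.
In each layer the seepage velocity is v_i = q/n_i, so the layer transit time is t_i = b_i·n_i / q:
  layer 1 (fine sand): t_1 = 10.0 × 0.16 / 0.07264 = 22.03 d
  layer 2 (silt): t_2 = 12.5 × 0.07 / 0.07264 = 12.05 d
Total t = Σ t_i = 34.07 days.

34.1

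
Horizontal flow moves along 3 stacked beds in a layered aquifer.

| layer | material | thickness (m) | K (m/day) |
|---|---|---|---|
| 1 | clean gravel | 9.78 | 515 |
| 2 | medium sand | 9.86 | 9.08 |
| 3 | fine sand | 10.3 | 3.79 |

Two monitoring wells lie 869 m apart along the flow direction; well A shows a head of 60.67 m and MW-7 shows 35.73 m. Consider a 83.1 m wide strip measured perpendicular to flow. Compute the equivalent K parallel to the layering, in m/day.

173

Flow is parallel to layering, so each bed carries its own Darcy discharge and the transmissivities add.
Σ(K_i·b_i) = 515×9.78 + 9.08×9.86 + 3.79×10.3 = 5165 m²/day.
Total thickness b = 29.94 m, so K_eq = Σ(K_i·b_i)/b = 172.5 m/day.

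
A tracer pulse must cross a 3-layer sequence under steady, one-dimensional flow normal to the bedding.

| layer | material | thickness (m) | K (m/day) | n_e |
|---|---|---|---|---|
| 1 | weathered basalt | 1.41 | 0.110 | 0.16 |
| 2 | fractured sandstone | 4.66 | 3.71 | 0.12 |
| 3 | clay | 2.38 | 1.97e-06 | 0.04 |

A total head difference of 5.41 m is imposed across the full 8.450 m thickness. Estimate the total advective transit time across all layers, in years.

With flow normal to the layers, continuity requires the same specific discharge q through every layer.
Σ(b_i/K_i) = 1.41/0.110 + 4.66/3.71 + 2.38/1.97e-06 = 1.208e+06 d.
q = Δh / Σ(b_i/K_i) = 5.41 / 1.208e+06 = 4.478e-06 m/day.
In each layer the seepage velocity is v_i = q/n_i, so the layer transit time is t_i = b_i·n_i / q:
  layer 1 (weathered basalt): t_1 = 1.41 × 0.16 / 4.478e-06 = 50380 d
  layer 2 (fractured sandstone): t_2 = 4.66 × 0.12 / 4.478e-06 = 1.249e+05 d
  layer 3 (clay): t_3 = 2.38 × 0.04 / 4.478e-06 = 21260 d
Total t = Σ t_i = 1.965e+05 days = 538.0 years.

538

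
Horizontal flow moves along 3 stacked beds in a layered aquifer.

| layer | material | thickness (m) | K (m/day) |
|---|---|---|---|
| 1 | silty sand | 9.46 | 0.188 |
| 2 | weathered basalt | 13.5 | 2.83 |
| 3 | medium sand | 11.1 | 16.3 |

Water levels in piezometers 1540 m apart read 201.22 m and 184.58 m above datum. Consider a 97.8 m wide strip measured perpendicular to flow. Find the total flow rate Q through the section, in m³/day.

233

Flow is parallel to layering, so each bed carries its own Darcy discharge and the transmissivities add.
Σ(K_i·b_i) = 0.188×9.46 + 2.83×13.5 + 16.3×11.1 = 220.9 m²/day.
Hydraulic gradient i = (201.22 − 184.58) / 1540 = 16.64 / 1540 = 0.01081.
Q = Σ(K_i·b_i) · W · i = 220.9 × 97.8 × 0.01081 = 233.4 m³/day.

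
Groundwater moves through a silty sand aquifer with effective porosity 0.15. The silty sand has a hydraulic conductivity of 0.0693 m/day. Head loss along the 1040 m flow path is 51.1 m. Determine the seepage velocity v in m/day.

Hydraulic gradient i = Δh / L = 51.1 / 1040 = 0.04913.
Darcy flux q = K · i = 0.06930 × 0.04913 = 0.003405 m/day.
Seepage velocity v = q / n_e = 0.003405 / 0.15 = 0.02270 m/day.

0.0227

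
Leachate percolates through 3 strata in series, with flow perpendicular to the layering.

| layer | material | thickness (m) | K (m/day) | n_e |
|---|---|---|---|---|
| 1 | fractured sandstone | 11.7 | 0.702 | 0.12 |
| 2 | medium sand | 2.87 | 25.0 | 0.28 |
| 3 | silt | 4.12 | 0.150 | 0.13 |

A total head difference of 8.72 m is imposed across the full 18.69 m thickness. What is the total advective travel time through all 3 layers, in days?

13.9

With flow normal to the layers, continuity requires the same specific discharge q through every layer.
Σ(b_i/K_i) = 11.7/0.702 + 2.87/25.0 + 4.12/0.150 = 44.25 d.
q = Δh / Σ(b_i/K_i) = 8.72 / 44.25 = 0.1971 m/day.
In each layer the seepage velocity is v_i = q/n_i, so the layer transit time is t_i = b_i·n_i / q:
  layer 1 (fractured sandstone): t_1 = 11.7 × 0.12 / 0.1971 = 7.124 d
  layer 2 (medium sand): t_2 = 2.87 × 0.28 / 0.1971 = 4.078 d
  layer 3 (silt): t_3 = 4.12 × 0.13 / 0.1971 = 2.718 d
Total t = Σ t_i = 13.92 days.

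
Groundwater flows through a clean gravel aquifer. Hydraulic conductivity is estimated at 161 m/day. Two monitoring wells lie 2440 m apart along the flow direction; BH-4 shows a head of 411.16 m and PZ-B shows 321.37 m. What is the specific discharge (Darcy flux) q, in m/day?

5.92

Hydraulic gradient i = (411.16 − 321.37) / 2440 = 89.79 / 2440 = 0.03680.
Specific discharge q = K · i = 161.0 × 0.03680 = 5.925 m/day.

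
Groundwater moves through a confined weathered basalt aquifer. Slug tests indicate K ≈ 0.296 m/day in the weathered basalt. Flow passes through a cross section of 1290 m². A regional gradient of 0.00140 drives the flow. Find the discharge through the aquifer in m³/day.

0.535

Hydraulic gradient i = 0.00140.
Darcy's law: Q = K · A · i = 0.2960 × 1290 × 0.001400 = 0.5346 m³/day.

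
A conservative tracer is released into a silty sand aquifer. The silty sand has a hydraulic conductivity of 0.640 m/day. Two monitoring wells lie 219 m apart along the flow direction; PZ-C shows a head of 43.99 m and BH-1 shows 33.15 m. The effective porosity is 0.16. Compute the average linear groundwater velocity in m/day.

Hydraulic gradient i = (43.99 − 33.15) / 219 = 10.84 / 219 = 0.04950.
Darcy flux q = K · i = 0.6400 × 0.04950 = 0.03168 m/day.
Seepage velocity v = q / n_e = 0.03168 / 0.16 = 0.1980 m/day.

0.198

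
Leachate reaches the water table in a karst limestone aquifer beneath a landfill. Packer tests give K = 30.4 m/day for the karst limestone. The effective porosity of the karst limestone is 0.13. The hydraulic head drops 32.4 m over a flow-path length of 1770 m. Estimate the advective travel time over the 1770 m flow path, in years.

Hydraulic gradient i = Δh / L = 32.4 / 1770 = 0.01831.
Darcy flux q = K · i = 30.40 × 0.01831 = 0.5565 m/day.
Seepage velocity v = q / n_e = 0.5565 / 0.13 = 4.281 m/day.
Travel time t = L / v = 1770 / 4.281 = 413.5 days = 1.132 years.

1.13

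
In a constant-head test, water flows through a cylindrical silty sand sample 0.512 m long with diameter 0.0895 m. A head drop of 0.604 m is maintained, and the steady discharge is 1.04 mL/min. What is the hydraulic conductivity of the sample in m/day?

0.202

Cross-sectional area A = π·(d/2)² = π × (0.0895/2)² = 0.006291 m².
Convert discharge: 1.04 mL/min = 1.733e-08 m³/s.
Darcy's law rearranged: K = Q·L / (A·Δh) = 1.733e-08 × 0.512 / (0.006291 × 0.604) = 2.335e-06 m/s = 0.2018 m/day.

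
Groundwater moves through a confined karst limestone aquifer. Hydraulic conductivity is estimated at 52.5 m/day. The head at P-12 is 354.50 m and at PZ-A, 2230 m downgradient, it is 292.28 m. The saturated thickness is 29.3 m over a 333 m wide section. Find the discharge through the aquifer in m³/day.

14300

Cross-sectional area A = 333 × 29.3 = 9757 m².
Hydraulic gradient i = (354.50 − 292.28) / 2230 = 62.22 / 2230 = 0.02790.
Darcy's law: Q = K · A · i = 52.50 × 9757 × 0.02790 = 14292 m³/day.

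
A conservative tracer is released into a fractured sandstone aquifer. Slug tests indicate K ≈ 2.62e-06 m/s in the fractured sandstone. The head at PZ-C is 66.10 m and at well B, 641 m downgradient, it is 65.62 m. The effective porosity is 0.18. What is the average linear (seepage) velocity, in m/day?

Convert K: 2.62e-06 m/s × 86400 = 0.2264 m/day.
Hydraulic gradient i = (66.10 − 65.62) / 641 = 0.48 / 641 = 0.0007488.
Darcy flux q = K · i = 0.2264 × 0.0007488 = 0.0001695 m/day.
Seepage velocity v = q / n_e = 0.0001695 / 0.18 = 0.0009417 m/day.

0.000942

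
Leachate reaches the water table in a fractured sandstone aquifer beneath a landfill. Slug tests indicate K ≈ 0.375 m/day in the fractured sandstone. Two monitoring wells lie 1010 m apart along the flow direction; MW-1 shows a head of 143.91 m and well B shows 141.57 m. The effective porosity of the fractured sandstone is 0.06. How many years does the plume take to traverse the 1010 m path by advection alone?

191

Hydraulic gradient i = (143.91 − 141.57) / 1010 = 2.34 / 1010 = 0.002317.
Darcy flux q = K · i = 0.3750 × 0.002317 = 0.0008688 m/day.
Seepage velocity v = q / n_e = 0.0008688 / 0.06 = 0.01448 m/day.
Travel time t = L / v = 1010 / 0.01448 = 69750 days = 191.0 years.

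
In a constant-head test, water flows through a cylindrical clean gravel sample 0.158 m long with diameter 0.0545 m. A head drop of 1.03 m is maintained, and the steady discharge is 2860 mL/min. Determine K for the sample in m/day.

271

Cross-sectional area A = π·(d/2)² = π × (0.0545/2)² = 0.002333 m².
Convert discharge: 2860 mL/min = 4.767e-05 m³/s.
Darcy's law rearranged: K = Q·L / (A·Δh) = 4.767e-05 × 0.158 / (0.002333 × 1.03) = 0.003134 m/s = 270.8 m/day.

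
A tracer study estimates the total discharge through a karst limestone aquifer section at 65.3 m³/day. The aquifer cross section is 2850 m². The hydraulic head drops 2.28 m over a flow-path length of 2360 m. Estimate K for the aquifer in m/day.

23.7

Hydraulic gradient i = Δh / L = 2.28 / 2360 = 0.0009661.
From Q = K·A·i, K = Q / (A·i) = 65.3 / (2850 × 0.0009661) = 23.72 m/day.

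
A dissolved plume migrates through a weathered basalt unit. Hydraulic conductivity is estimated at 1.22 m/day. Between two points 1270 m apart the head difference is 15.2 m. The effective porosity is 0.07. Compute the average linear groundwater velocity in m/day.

0.209

Hydraulic gradient i = Δh / L = 15.2 / 1270 = 0.01197.
Darcy flux q = K · i = 1.220 × 0.01197 = 0.01460 m/day.
Seepage velocity v = q / n_e = 0.01460 / 0.07 = 0.2086 m/day.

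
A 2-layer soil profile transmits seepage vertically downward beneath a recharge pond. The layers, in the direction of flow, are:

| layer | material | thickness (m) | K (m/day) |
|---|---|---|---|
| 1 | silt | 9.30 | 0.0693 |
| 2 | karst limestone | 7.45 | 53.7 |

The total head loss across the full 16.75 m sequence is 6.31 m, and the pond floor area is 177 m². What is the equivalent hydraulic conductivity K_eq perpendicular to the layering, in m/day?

Flow is perpendicular to layering, so the layers act in series and the equivalent K is the thickness-weighted harmonic mean.
Total thickness L = 9.30 + 7.45 = 16.75 m.
Σ(b_i/K_i) = 9.30/0.0693 + 7.45/53.7 = 134.3 d.
K_eq = L / Σ(b_i/K_i) = 16.75 / 134.3 = 0.1247 m/day.

0.125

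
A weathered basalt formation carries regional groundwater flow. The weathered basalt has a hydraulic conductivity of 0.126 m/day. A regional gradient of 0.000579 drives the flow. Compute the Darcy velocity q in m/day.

Hydraulic gradient i = 0.000579.
Specific discharge q = K · i = 0.1260 × 0.0005790 = 7.295e-05 m/day.

7.30e-05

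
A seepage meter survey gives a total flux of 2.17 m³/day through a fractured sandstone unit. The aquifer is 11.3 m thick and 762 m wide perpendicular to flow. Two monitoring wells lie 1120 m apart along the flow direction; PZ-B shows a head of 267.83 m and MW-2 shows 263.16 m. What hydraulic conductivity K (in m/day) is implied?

0.0604

Cross-sectional area A = 762 × 11.3 = 8611 m².
Hydraulic gradient i = (267.83 − 263.16) / 1120 = 4.67 / 1120 = 0.004170.
From Q = K·A·i, K = Q / (A·i) = 2.17 / (8611 × 0.004170) = 0.06044 m/day.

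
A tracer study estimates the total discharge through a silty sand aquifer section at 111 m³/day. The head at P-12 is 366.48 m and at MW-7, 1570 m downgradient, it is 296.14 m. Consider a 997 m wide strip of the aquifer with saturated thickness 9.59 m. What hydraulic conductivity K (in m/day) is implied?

Cross-sectional area A = 997 × 9.59 = 9561 m².
Hydraulic gradient i = (366.48 − 296.14) / 1570 = 70.34 / 1570 = 0.04480.
From Q = K·A·i, K = Q / (A·i) = 111 / (9561 × 0.04480) = 0.2591 m/day.

0.259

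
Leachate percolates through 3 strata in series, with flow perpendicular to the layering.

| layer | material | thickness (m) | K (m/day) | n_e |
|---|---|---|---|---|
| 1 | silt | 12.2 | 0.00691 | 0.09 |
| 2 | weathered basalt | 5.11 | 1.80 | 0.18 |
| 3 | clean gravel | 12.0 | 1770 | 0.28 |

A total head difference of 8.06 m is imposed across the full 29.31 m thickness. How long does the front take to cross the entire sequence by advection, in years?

3.23

With flow normal to the layers, continuity requires the same specific discharge q through every layer.
Σ(b_i/K_i) = 12.2/0.00691 + 5.11/1.80 + 12.0/1770 = 1768 d.
q = Δh / Σ(b_i/K_i) = 8.06 / 1768 = 0.004558 m/day.
In each layer the seepage velocity is v_i = q/n_i, so the layer transit time is t_i = b_i·n_i / q:
  layer 1 (silt): t_1 = 12.2 × 0.09 / 0.004558 = 240.9 d
  layer 2 (weathered basalt): t_2 = 5.11 × 0.18 / 0.004558 = 201.8 d
  layer 3 (clean gravel): t_3 = 12.0 × 0.28 / 0.004558 = 737.2 d
Total t = Σ t_i = 1180 days = 3.230 years.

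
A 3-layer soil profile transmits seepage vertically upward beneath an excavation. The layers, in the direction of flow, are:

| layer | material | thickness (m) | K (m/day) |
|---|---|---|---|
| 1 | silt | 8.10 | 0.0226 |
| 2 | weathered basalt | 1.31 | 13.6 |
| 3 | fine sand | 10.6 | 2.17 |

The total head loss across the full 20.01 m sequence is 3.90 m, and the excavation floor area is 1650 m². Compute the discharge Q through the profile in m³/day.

Flow is perpendicular to layering, so the layers act in series and the equivalent K is the thickness-weighted harmonic mean.
Total thickness L = 8.10 + 1.31 + 10.6 = 20.01 m.
Σ(b_i/K_i) = 8.10/0.0226 + 1.31/13.6 + 10.6/2.17 = 363.4 d.
K_eq = L / Σ(b_i/K_i) = 20.01 / 363.4 = 0.05507 m/day.
Q = K_eq · A · (Δh/L) = 0.05507 × 1650 × (3.90/20.01) = 17.71 m³/day.

17.7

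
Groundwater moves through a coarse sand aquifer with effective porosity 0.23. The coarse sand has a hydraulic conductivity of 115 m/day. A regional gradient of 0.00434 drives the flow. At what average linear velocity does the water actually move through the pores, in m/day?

2.17

Hydraulic gradient i = 0.00434.
Darcy flux q = K · i = 115.0 × 0.004340 = 0.4991 m/day.
Seepage velocity v = q / n_e = 0.4991 / 0.23 = 2.170 m/day.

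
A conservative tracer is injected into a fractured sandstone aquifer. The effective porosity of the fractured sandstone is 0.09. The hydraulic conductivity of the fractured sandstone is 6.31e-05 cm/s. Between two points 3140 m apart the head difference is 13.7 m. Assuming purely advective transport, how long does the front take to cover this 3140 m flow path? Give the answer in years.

Convert K: 6.31e-05 cm/s × 864 = 0.05452 m/day.
Hydraulic gradient i = Δh / L = 13.7 / 3140 = 0.004363.
Darcy flux q = K · i = 0.05452 × 0.004363 = 0.0002379 m/day.
Seepage velocity v = q / n_e = 0.0002379 / 0.09 = 0.002643 m/day.
Travel time t = L / v = 3140 / 0.002643 = 1.188e+06 days = 3253 years.

3250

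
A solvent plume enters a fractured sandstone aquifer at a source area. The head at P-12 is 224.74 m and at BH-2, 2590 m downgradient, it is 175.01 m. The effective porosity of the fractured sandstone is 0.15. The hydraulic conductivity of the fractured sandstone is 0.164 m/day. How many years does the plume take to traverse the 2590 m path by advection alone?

Hydraulic gradient i = (224.74 − 175.01) / 2590 = 49.73 / 2590 = 0.01920.
Darcy flux q = K · i = 0.1640 × 0.01920 = 0.003149 m/day.
Seepage velocity v = q / n_e = 0.003149 / 0.15 = 0.02099 m/day.
Travel time t = L / v = 2590 / 0.02099 = 1.234e+05 days = 337.8 years.

338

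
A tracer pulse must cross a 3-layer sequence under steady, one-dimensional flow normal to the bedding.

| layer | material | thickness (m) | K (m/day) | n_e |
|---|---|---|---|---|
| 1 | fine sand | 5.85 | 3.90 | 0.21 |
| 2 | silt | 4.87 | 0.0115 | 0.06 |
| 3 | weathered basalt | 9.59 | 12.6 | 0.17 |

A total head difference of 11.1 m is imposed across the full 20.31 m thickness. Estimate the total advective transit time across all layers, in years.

0.331

With flow normal to the layers, continuity requires the same specific discharge q through every layer.
Σ(b_i/K_i) = 5.85/3.90 + 4.87/0.0115 + 9.59/12.6 = 425.7 d.
q = Δh / Σ(b_i/K_i) = 11.1 / 425.7 = 0.02607 m/day.
In each layer the seepage velocity is v_i = q/n_i, so the layer transit time is t_i = b_i·n_i / q:
  layer 1 (fine sand): t_1 = 5.85 × 0.21 / 0.02607 = 47.12 d
  layer 2 (silt): t_2 = 4.87 × 0.06 / 0.02607 = 11.21 d
  layer 3 (weathered basalt): t_3 = 9.59 × 0.17 / 0.02607 = 62.53 d
Total t = Σ t_i = 120.9 days = 0.3309 years.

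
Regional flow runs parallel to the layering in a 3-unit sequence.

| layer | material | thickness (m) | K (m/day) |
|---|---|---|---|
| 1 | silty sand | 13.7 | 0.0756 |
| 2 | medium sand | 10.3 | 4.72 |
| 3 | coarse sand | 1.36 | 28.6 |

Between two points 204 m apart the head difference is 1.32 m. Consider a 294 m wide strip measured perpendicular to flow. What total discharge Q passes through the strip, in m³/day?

Flow is parallel to layering, so each bed carries its own Darcy discharge and the transmissivities add.
Σ(K_i·b_i) = 0.0756×13.7 + 4.72×10.3 + 28.6×1.36 = 88.55 m²/day.
Hydraulic gradient i = Δh / L = 1.32 / 204 = 0.006471.
Q = Σ(K_i·b_i) · W · i = 88.55 × 294 × 0.006471 = 168.4 m³/day.

168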